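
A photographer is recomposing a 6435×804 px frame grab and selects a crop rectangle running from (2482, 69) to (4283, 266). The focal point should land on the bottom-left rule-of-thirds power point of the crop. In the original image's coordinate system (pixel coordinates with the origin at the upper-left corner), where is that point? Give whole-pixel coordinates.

Crop width = 4283 − 2482 = 1801 px; one third is 600.33 px.
Crop height = 266 − 69 = 197 px; one third is 65.67 px.
The bottom-left point is one-third across and two-thirds down within the crop:
x = 2482 + 1 × 600.33 ≈ 3082; y = 69 + 2 × 65.67 ≈ 200.

(3082, 200)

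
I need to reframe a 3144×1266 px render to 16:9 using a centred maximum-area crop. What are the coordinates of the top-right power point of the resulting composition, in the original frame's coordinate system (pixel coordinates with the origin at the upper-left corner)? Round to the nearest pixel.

3144/1266 > 16/9, so the 16:9 crop keeps the full height 1266 and trims width to 1266 × 16/9 = 2250.67 px.
Left offset = (3144 − 2250.67)/2 = 446.67 px; top offset = 0.
Top-right is two-thirds across and one-third down within the crop:
x = 446.67 + 2 × 2250.67/3 ≈ 1947; y = 0.00 + 1 × 1266.00/3 ≈ 422.

x = 1947 px, y = 422 px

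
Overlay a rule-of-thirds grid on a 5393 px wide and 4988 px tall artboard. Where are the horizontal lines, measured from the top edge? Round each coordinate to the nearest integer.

4988 / 3 = 1662.67, so the horizontal lines sit at one and two thirds of 4988.

y = 1663 px and y = 3325 px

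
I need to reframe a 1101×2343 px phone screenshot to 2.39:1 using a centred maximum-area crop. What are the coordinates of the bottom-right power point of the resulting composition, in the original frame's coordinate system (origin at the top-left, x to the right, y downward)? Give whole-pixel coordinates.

x = 734 px, y = 1248 px

1101/2343 < 2.39/1, so the 2.39:1 crop keeps the full width 1101 and trims height to 1101 × 1/2.39 = 460.67 px.
Top offset = (2343 − 460.67)/2 = 941.17 px; left offset = 0.
Bottom-right is two-thirds across and two-thirds down within the crop:
x = 0.00 + 2 × 1101.00/3 ≈ 734; y = 941.17 + 2 × 460.67/3 ≈ 1248.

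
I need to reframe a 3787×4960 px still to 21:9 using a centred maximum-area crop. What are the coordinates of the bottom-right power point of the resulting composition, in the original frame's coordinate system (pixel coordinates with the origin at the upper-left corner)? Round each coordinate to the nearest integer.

x = 2525 px, y = 2751 px

3787/4960 < 21/9, so the 21:9 crop keeps the full width 3787 and trims height to 3787 × 9/21 = 1623.00 px.
Top offset = (4960 − 1623.00)/2 = 1668.50 px; left offset = 0.
Bottom-right is two-thirds across and two-thirds down within the crop:
x = 0.00 + 2 × 3787.00/3 ≈ 2525; y = 1668.50 + 2 × 1623.00/3 ≈ 2751.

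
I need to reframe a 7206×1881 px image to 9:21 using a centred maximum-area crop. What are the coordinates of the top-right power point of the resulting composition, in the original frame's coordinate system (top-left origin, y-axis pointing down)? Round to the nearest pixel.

(3737, 627)

7206/1881 > 9/21, so the 9:21 crop keeps the full height 1881 and trims width to 1881 × 9/21 = 806.14 px.
Left offset = (7206 − 806.14)/2 = 3199.93 px; top offset = 0.
Top-right is two-thirds across and one-third down within the crop:
x = 3199.93 + 2 × 806.14/3 ≈ 3737; y = 0.00 + 1 × 1881.00/3 ≈ 627.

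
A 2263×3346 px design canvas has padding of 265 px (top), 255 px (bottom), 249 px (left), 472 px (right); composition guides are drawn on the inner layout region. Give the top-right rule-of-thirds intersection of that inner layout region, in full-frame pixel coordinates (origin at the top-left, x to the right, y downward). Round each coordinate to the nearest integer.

Content width = 2263 − 249 − 472 = 1542 px; content height = 3346 − 265 − 255 = 2826 px.
Top-right is two-thirds across and one-third down within the inner layout region.
x = 249 + 2 × 1542/3 = 249 + 1028.00 ≈ 1277
y = 265 + 1 × 2826/3 = 265 + 942.00 ≈ 1207

(1277, 1207)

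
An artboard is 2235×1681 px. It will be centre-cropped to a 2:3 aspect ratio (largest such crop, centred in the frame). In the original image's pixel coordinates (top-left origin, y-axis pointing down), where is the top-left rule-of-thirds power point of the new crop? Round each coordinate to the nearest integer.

x = 931 px, y = 560 px

2235/1681 > 2/3, so the 2:3 crop keeps the full height 1681 and trims width to 1681 × 2/3 = 1120.67 px.
Left offset = (2235 − 1120.67)/2 = 557.17 px; top offset = 0.
Top-left is one-third across and one-third down within the crop:
x = 557.17 + 1 × 1120.67/3 ≈ 931; y = 0.00 + 1 × 1681.00/3 ≈ 560.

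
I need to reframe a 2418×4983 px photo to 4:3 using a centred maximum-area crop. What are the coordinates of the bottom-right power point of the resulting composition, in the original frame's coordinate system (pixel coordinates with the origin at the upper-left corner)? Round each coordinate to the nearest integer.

2418/4983 < 4/3, so the 4:3 crop keeps the full width 2418 and trims height to 2418 × 3/4 = 1813.50 px.
Top offset = (4983 − 1813.50)/2 = 1584.75 px; left offset = 0.
Bottom-right is two-thirds across and two-thirds down within the crop:
x = 0.00 + 2 × 2418.00/3 ≈ 1612; y = 1584.75 + 2 × 1813.50/3 ≈ 2794.

x = 1612 px, y = 2794 px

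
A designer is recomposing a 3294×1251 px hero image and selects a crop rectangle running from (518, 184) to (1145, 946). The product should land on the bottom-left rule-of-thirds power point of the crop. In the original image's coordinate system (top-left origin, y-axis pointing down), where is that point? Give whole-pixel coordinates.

Crop width = 1145 − 518 = 627 px; one third is 209.00 px.
Crop height = 946 − 184 = 762 px; one third is 254.00 px.
The bottom-left point is one-third across and two-thirds down within the crop:
x = 518 + 1 × 209.00 ≈ 727; y = 184 + 2 × 254.00 ≈ 692.

(727, 692)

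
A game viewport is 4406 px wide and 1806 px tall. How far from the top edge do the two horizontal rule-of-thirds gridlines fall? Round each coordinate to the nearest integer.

y = 602 px and y = 1204 px

1806 / 3 = 602, so the horizontal lines sit at one and two thirds of 1806.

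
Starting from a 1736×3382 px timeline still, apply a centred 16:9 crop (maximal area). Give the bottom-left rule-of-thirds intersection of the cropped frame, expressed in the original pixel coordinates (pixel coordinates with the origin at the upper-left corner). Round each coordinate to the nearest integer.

1736/3382 < 16/9, so the 16:9 crop keeps the full width 1736 and trims height to 1736 × 9/16 = 976.50 px.
Top offset = (3382 − 976.50)/2 = 1202.75 px; left offset = 0.
Bottom-left is one-third across and two-thirds down within the crop:
x = 0.00 + 1 × 1736.00/3 ≈ 579; y = 1202.75 + 2 × 976.50/3 ≈ 1854.

x = 579 px, y = 1854 px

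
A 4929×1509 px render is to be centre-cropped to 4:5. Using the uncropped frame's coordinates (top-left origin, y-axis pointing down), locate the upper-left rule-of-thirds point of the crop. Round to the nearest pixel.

4929/1509 > 4/5, so the 4:5 crop keeps the full height 1509 and trims width to 1509 × 4/5 = 1207.20 px.
Left offset = (4929 − 1207.20)/2 = 1860.90 px; top offset = 0.
Upper-left is one-third across and one-third down within the crop:
x = 1860.90 + 1 × 1207.20/3 ≈ 2263; y = 0.00 + 1 × 1509.00/3 ≈ 503.

(2263, 503)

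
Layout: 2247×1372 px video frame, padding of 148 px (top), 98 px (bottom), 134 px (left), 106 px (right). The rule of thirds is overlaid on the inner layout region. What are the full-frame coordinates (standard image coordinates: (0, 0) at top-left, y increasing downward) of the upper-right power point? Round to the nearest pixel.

x = 1472 px, y = 523 px

Content width = 2247 − 134 − 106 = 2007 px; content height = 1372 − 148 − 98 = 1126 px.
Upper-right is two-thirds across and one-third down within the inner layout region.
x = 134 + 2 × 2007/3 = 134 + 1338.00 ≈ 1472
y = 148 + 1 × 1126/3 = 148 + 375.33 ≈ 523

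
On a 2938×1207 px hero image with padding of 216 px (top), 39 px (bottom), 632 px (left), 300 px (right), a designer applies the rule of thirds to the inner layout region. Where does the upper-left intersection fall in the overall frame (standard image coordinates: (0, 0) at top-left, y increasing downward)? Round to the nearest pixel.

(1301, 533)

Content width = 2938 − 632 − 300 = 2006 px; content height = 1207 − 216 − 39 = 952 px.
Upper-left is one-third across and one-third down within the inner layout region.
x = 632 + 1 × 2006/3 = 632 + 668.67 ≈ 1301
y = 216 + 1 × 952/3 = 216 + 317.33 ≈ 533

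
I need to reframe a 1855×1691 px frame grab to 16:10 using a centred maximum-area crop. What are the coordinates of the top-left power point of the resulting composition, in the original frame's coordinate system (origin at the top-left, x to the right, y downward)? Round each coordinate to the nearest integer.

1855/1691 < 16/10, so the 16:10 crop keeps the full width 1855 and trims height to 1855 × 10/16 = 1159.38 px.
Top offset = (1691 − 1159.38)/2 = 265.81 px; left offset = 0.
Top-left is one-third across and one-third down within the crop:
x = 0.00 + 1 × 1855.00/3 ≈ 618; y = 265.81 + 1 × 1159.38/3 ≈ 652.

x = 618 px, y = 652 px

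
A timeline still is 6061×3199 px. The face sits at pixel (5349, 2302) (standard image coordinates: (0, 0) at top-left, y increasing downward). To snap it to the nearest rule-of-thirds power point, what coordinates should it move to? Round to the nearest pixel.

x = 4041 px, y = 2133 px

Third lines: x ∈ {2020, 4041}, y ∈ {1066, 2133}.
5349 is closer to x = 4041; 2302 is closer to y = 2133.
So the nearest intersection is the lower-right power point.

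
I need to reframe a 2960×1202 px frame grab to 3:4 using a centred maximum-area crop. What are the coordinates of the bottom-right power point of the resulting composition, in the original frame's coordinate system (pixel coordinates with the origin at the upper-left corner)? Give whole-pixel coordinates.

2960/1202 > 3/4, so the 3:4 crop keeps the full height 1202 and trims width to 1202 × 3/4 = 901.50 px.
Left offset = (2960 − 901.50)/2 = 1029.25 px; top offset = 0.
Bottom-right is two-thirds across and two-thirds down within the crop:
x = 1029.25 + 2 × 901.50/3 ≈ 1630; y = 0.00 + 2 × 1202.00/3 ≈ 801.

x = 1630 px, y = 801 px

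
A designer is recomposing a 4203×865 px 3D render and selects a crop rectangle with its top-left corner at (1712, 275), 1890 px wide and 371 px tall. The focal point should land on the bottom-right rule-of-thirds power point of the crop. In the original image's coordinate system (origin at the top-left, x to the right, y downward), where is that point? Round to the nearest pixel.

(2972, 522)

One third of the crop width 1890 is 630.00 px.
One third of the crop height 371 is 123.67 px.
The bottom-right point is two-thirds across and two-thirds down within the crop:
x = 1712 + 2 × 630.00 ≈ 2972; y = 275 + 2 × 123.67 ≈ 522.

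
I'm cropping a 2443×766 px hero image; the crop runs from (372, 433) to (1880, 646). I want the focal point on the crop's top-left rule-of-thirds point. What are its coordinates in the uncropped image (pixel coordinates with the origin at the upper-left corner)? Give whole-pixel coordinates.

x = 875 px, y = 504 px

Crop width = 1880 − 372 = 1508 px; one third is 502.67 px.
Crop height = 646 − 433 = 213 px; one third is 71.00 px.
The top-left point is one-third across and one-third down within the crop:
x = 372 + 1 × 502.67 ≈ 875; y = 433 + 1 × 71.00 ≈ 504.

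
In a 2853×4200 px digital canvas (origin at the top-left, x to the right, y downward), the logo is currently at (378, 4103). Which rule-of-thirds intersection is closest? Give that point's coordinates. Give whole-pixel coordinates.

Third lines: x ∈ {951, 1902}, y ∈ {1400, 2800}.
378 is closer to x = 951; 4103 is closer to y = 2800.
So the nearest intersection is the lower-left power point.

(951, 2800)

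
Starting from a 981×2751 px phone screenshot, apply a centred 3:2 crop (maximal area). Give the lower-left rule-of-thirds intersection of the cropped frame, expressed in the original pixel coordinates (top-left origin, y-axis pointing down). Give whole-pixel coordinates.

981/2751 < 3/2, so the 3:2 crop keeps the full width 981 and trims height to 981 × 2/3 = 654.00 px.
Top offset = (2751 − 654.00)/2 = 1048.50 px; left offset = 0.
Lower-left is one-third across and two-thirds down within the crop:
x = 0.00 + 1 × 981.00/3 ≈ 327; y = 1048.50 + 2 × 654.00/3 ≈ 1485.

x = 327 px, y = 1485 px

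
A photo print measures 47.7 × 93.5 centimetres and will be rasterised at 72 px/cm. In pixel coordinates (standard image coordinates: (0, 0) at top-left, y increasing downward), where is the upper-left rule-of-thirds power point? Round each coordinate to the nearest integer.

x = 1145 px, y = 2244 px

In pixels the canvas is 47.7 × 72 = 3434.4 wide and 93.5 × 72 = 6732 tall.
The upper-left point is one-third across and one-third down:
x = 1 × 3434.4/3 ≈ 1145; y = 1 × 6732/3 ≈ 2244.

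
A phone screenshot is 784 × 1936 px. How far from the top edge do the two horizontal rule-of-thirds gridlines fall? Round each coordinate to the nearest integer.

1936 / 3 = 645.33, so the horizontal lines sit at one and two thirds of 1936.

645 px and 1291 px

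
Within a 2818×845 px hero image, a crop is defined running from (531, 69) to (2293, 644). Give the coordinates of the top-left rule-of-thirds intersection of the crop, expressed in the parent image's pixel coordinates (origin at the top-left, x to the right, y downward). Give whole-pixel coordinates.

Crop width = 2293 − 531 = 1762 px; one third is 587.33 px.
Crop height = 644 − 69 = 575 px; one third is 191.67 px.
The top-left point is one-third across and one-third down within the crop:
x = 531 + 1 × 587.33 ≈ 1118; y = 69 + 1 × 191.67 ≈ 261.

(1118, 261)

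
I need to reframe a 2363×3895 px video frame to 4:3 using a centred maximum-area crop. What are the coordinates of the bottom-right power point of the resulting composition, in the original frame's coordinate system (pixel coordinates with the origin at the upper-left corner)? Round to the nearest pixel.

2363/3895 < 4/3, so the 4:3 crop keeps the full width 2363 and trims height to 2363 × 3/4 = 1772.25 px.
Top offset = (3895 − 1772.25)/2 = 1061.38 px; left offset = 0.
Bottom-right is two-thirds across and two-thirds down within the crop:
x = 0.00 + 2 × 2363.00/3 ≈ 1575; y = 1061.38 + 2 × 1772.25/3 ≈ 2243.

(1575, 2243)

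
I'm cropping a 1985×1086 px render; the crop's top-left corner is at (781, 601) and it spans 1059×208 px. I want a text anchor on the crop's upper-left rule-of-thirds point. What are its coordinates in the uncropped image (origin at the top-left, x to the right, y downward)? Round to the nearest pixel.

(1134, 670)

One third of the crop width 1059 is 353.00 px.
One third of the crop height 208 is 69.33 px.
The upper-left point is one-third across and one-third down within the crop:
x = 781 + 1 × 353.00 ≈ 1134; y = 601 + 1 × 69.33 ≈ 670.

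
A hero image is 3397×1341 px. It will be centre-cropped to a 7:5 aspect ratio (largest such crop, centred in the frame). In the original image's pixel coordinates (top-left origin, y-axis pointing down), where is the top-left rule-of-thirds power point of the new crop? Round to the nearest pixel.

3397/1341 > 7/5, so the 7:5 crop keeps the full height 1341 and trims width to 1341 × 7/5 = 1877.40 px.
Left offset = (3397 − 1877.40)/2 = 759.80 px; top offset = 0.
Top-left is one-third across and one-third down within the crop:
x = 759.80 + 1 × 1877.40/3 ≈ 1386; y = 0.00 + 1 × 1341.00/3 ≈ 447.

(1386, 447)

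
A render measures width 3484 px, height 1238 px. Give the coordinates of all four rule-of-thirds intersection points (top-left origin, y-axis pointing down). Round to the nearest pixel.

(1161, 413), (2323, 413), (1161, 825), (2323, 825)

One third of 3484 is 1161.33; one third of 1238 is 412.67.
Vertical third lines at x = 1161 and x = 2323; horizontal third lines at y = 413 and y = 825.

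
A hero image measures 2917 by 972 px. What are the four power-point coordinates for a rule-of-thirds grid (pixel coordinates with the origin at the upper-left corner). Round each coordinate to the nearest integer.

(972, 324), (1945, 324), (972, 648), (1945, 648)

One third of 2917 is 972.33; one third of 972 is 324.
Vertical third lines at x = 972 and x = 1945; horizontal third lines at y = 324 and y = 648.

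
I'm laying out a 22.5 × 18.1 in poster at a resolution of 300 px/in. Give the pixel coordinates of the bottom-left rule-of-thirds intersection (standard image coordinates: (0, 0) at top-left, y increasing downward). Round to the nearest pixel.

In pixels the canvas is 22.5 × 300 = 6750 wide and 18.1 × 300 = 5430 tall.
The bottom-left point is one-third across and two-thirds down:
x = 1 × 6750/3 ≈ 2250; y = 2 × 5430/3 ≈ 3620.

x = 2250 px, y = 3620 px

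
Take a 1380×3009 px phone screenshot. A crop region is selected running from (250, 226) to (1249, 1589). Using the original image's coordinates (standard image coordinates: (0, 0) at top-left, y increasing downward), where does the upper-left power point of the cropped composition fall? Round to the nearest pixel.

(583, 680)

Crop width = 1249 − 250 = 999 px; one third is 333.00 px.
Crop height = 1589 − 226 = 1363 px; one third is 454.33 px.
The upper-left point is one-third across and one-third down within the crop:
x = 250 + 1 × 333.00 ≈ 583; y = 226 + 1 × 454.33 ≈ 680.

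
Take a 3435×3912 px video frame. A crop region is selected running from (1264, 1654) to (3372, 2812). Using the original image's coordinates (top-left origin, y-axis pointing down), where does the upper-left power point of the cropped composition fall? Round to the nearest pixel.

Crop width = 3372 − 1264 = 2108 px; one third is 702.67 px.
Crop height = 2812 − 1654 = 1158 px; one third is 386.00 px.
The upper-left point is one-third across and one-third down within the crop:
x = 1264 + 1 × 702.67 ≈ 1967; y = 1654 + 1 × 386.00 ≈ 2040.

(1967, 2040)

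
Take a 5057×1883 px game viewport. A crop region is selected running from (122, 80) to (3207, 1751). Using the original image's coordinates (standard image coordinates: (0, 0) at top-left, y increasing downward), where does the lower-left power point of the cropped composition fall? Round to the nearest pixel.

Crop width = 3207 − 122 = 3085 px; one third is 1028.33 px.
Crop height = 1751 − 80 = 1671 px; one third is 557.00 px.
The lower-left point is one-third across and two-thirds down within the crop:
x = 122 + 1 × 1028.33 ≈ 1150; y = 80 + 2 × 557.00 ≈ 1194.

x = 1150 px, y = 1194 px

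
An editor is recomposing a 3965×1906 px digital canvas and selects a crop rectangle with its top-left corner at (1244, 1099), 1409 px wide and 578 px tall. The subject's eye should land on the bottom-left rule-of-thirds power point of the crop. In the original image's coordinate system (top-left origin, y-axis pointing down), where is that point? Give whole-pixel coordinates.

One third of the crop width 1409 is 469.67 px.
One third of the crop height 578 is 192.67 px.
The bottom-left point is one-third across and two-thirds down within the crop:
x = 1244 + 1 × 469.67 ≈ 1714; y = 1099 + 2 × 192.67 ≈ 1484.

x = 1714 px, y = 1484 px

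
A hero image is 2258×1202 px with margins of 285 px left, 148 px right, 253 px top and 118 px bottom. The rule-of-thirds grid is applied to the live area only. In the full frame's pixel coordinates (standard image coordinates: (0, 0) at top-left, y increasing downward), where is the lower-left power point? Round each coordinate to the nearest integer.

(893, 807)

Content width = 2258 − 285 − 148 = 1825 px; content height = 1202 − 253 − 118 = 831 px.
Lower-left is one-third across and two-thirds down within the live area.
x = 285 + 1 × 1825/3 = 285 + 608.33 ≈ 893
y = 253 + 2 × 831/3 = 253 + 554.00 ≈ 807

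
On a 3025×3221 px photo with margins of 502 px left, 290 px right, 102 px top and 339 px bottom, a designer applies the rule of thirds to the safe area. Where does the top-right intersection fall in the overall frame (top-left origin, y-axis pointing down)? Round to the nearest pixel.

Content width = 3025 − 502 − 290 = 2233 px; content height = 3221 − 102 − 339 = 2780 px.
Top-right is two-thirds across and one-third down within the safe area.
x = 502 + 2 × 2233/3 = 502 + 1488.67 ≈ 1991
y = 102 + 1 × 2780/3 = 102 + 926.67 ≈ 1029

x = 1991 px, y = 1029 px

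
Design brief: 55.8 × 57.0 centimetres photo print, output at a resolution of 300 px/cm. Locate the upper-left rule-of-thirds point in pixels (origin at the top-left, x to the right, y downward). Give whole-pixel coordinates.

In pixels the canvas is 55.8 × 300 = 16740 wide and 57.0 × 300 = 17100 tall.
The upper-left point is one-third across and one-third down:
x = 1 × 16740/3 ≈ 5580; y = 1 × 17100/3 ≈ 5700.

x = 5580 px, y = 5700 px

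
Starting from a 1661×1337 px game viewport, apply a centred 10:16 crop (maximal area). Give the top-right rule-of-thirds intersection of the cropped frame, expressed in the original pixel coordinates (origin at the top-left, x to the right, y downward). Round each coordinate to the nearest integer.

1661/1337 > 10/16, so the 10:16 crop keeps the full height 1337 and trims width to 1337 × 10/16 = 835.62 px.
Left offset = (1661 − 835.62)/2 = 412.69 px; top offset = 0.
Top-right is two-thirds across and one-third down within the crop:
x = 412.69 + 2 × 835.62/3 ≈ 970; y = 0.00 + 1 × 1337.00/3 ≈ 446.

x = 970 px, y = 446 px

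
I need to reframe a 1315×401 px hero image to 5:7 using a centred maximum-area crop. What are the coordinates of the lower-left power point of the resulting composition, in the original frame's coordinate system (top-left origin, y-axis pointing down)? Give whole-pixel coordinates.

1315/401 > 5/7, so the 5:7 crop keeps the full height 401 and trims width to 401 × 5/7 = 286.43 px.
Left offset = (1315 − 286.43)/2 = 514.29 px; top offset = 0.
Lower-left is one-third across and two-thirds down within the crop:
x = 514.29 + 1 × 286.43/3 ≈ 610; y = 0.00 + 2 × 401.00/3 ≈ 267.

x = 610 px, y = 267 px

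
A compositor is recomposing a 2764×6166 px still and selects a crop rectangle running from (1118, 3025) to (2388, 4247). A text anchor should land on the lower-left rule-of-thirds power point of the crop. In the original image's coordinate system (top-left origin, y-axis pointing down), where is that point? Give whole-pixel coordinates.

(1541, 3840)

Crop width = 2388 − 1118 = 1270 px; one third is 423.33 px.
Crop height = 4247 − 3025 = 1222 px; one third is 407.33 px.
The lower-left point is one-third across and two-thirds down within the crop:
x = 1118 + 1 × 423.33 ≈ 1541; y = 3025 + 2 × 407.33 ≈ 3840.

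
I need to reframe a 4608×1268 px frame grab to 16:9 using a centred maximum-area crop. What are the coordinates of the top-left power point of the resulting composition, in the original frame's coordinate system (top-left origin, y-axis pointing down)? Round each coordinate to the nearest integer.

x = 1928 px, y = 423 px

4608/1268 > 16/9, so the 16:9 crop keeps the full height 1268 and trims width to 1268 × 16/9 = 2254.22 px.
Left offset = (4608 − 2254.22)/2 = 1176.89 px; top offset = 0.
Top-left is one-third across and one-third down within the crop:
x = 1176.89 + 1 × 2254.22/3 ≈ 1928; y = 0.00 + 1 × 1268.00/3 ≈ 423.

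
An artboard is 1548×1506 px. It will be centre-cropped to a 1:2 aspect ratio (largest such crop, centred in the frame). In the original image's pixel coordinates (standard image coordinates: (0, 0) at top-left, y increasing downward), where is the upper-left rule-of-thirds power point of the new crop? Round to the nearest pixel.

(649, 502)

1548/1506 > 1/2, so the 1:2 crop keeps the full height 1506 and trims width to 1506 × 1/2 = 753.00 px.
Left offset = (1548 − 753.00)/2 = 397.50 px; top offset = 0.
Upper-left is one-third across and one-third down within the crop:
x = 397.50 + 1 × 753.00/3 ≈ 649; y = 0.00 + 1 × 1506.00/3 ≈ 502.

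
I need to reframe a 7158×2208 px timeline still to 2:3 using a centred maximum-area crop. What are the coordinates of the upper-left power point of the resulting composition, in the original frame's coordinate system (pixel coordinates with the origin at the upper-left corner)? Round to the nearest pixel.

7158/2208 > 2/3, so the 2:3 crop keeps the full height 2208 and trims width to 2208 × 2/3 = 1472.00 px.
Left offset = (7158 − 1472.00)/2 = 2843.00 px; top offset = 0.
Upper-left is one-third across and one-third down within the crop:
x = 2843.00 + 1 × 1472.00/3 ≈ 3334; y = 0.00 + 1 × 2208.00/3 ≈ 736.

(3334, 736)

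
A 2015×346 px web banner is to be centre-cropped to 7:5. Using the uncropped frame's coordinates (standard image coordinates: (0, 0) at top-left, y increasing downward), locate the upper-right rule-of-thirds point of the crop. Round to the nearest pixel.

2015/346 > 7/5, so the 7:5 crop keeps the full height 346 and trims width to 346 × 7/5 = 484.40 px.
Left offset = (2015 − 484.40)/2 = 765.30 px; top offset = 0.
Upper-right is two-thirds across and one-third down within the crop:
x = 765.30 + 2 × 484.40/3 ≈ 1088; y = 0.00 + 1 × 346.00/3 ≈ 115.

x = 1088 px, y = 115 px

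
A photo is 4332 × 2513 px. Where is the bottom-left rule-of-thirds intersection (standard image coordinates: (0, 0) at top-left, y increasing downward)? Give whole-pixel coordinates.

x = 1444 px, y = 1675 px

The bottom-left point sits one-third of the way across and two-thirds of the way down.
x = 1 × 4332/3 ≈ 1444; y = 2 × 2513/3 ≈ 1675.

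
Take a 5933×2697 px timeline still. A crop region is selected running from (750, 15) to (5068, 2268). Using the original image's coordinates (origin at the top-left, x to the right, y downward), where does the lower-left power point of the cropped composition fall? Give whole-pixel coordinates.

x = 2189 px, y = 1517 px

Crop width = 5068 − 750 = 4318 px; one third is 1439.33 px.
Crop height = 2268 − 15 = 2253 px; one third is 751.00 px.
The lower-left point is one-third across and two-thirds down within the crop:
x = 750 + 1 × 1439.33 ≈ 2189; y = 15 + 2 × 751.00 ≈ 1517.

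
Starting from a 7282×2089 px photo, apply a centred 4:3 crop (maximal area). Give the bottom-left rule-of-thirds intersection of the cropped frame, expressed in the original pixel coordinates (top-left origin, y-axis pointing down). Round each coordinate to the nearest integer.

x = 3177 px, y = 1393 px

7282/2089 > 4/3, so the 4:3 crop keeps the full height 2089 and trims width to 2089 × 4/3 = 2785.33 px.
Left offset = (7282 − 2785.33)/2 = 2248.33 px; top offset = 0.
Bottom-left is one-third across and two-thirds down within the crop:
x = 2248.33 + 1 × 2785.33/3 ≈ 3177; y = 0.00 + 2 × 2089.00/3 ≈ 1393.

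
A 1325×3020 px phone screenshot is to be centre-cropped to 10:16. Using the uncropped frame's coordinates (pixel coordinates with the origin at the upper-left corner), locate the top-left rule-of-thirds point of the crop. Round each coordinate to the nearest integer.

(442, 1157)

1325/3020 < 10/16, so the 10:16 crop keeps the full width 1325 and trims height to 1325 × 16/10 = 2120.00 px.
Top offset = (3020 − 2120.00)/2 = 450.00 px; left offset = 0.
Top-left is one-third across and one-third down within the crop:
x = 0.00 + 1 × 1325.00/3 ≈ 442; y = 450.00 + 1 × 2120.00/3 ≈ 1157.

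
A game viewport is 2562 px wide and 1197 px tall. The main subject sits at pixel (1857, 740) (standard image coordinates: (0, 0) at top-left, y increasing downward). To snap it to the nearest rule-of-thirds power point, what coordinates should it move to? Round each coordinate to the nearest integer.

Third lines: x ∈ {854, 1708}, y ∈ {399, 798}.
1857 is closer to x = 1708; 740 is closer to y = 798.
So the nearest intersection is the lower-right power point.

x = 1708 px, y = 798 px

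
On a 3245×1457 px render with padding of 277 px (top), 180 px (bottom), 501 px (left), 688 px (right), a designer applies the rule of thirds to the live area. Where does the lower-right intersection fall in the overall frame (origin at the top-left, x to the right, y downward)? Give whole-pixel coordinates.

x = 1872 px, y = 944 px

Content width = 3245 − 501 − 688 = 2056 px; content height = 1457 − 277 − 180 = 1000 px.
Lower-right is two-thirds across and two-thirds down within the live area.
x = 501 + 2 × 2056/3 = 501 + 1370.67 ≈ 1872
y = 277 + 2 × 1000/3 = 277 + 666.67 ≈ 944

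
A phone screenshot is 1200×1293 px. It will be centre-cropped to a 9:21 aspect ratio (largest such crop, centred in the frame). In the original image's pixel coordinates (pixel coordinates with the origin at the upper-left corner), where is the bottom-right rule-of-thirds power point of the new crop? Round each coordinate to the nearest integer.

(692, 862)

1200/1293 > 9/21, so the 9:21 crop keeps the full height 1293 and trims width to 1293 × 9/21 = 554.14 px.
Left offset = (1200 − 554.14)/2 = 322.93 px; top offset = 0.
Bottom-right is two-thirds across and two-thirds down within the crop:
x = 322.93 + 2 × 554.14/3 ≈ 692; y = 0.00 + 2 × 1293.00/3 ≈ 862.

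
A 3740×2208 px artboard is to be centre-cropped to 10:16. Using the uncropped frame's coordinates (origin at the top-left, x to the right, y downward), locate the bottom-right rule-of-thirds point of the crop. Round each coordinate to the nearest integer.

3740/2208 > 10/16, so the 10:16 crop keeps the full height 2208 and trims width to 2208 × 10/16 = 1380.00 px.
Left offset = (3740 − 1380.00)/2 = 1180.00 px; top offset = 0.
Bottom-right is two-thirds across and two-thirds down within the crop:
x = 1180.00 + 2 × 1380.00/3 ≈ 2100; y = 0.00 + 2 × 2208.00/3 ≈ 1472.

x = 2100 px, y = 1472 px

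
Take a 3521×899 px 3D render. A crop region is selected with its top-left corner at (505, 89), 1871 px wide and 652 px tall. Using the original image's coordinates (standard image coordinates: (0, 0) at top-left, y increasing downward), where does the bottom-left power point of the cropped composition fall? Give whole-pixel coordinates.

One third of the crop width 1871 is 623.67 px.
One third of the crop height 652 is 217.33 px.
The bottom-left point is one-third across and two-thirds down within the crop:
x = 505 + 1 × 623.67 ≈ 1129; y = 89 + 2 × 217.33 ≈ 524.

(1129, 524)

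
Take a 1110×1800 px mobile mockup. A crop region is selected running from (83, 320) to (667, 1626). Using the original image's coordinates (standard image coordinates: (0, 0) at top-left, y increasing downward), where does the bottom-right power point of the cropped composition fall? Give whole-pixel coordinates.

Crop width = 667 − 83 = 584 px; one third is 194.67 px.
Crop height = 1626 − 320 = 1306 px; one third is 435.33 px.
The bottom-right point is two-thirds across and two-thirds down within the crop:
x = 83 + 2 × 194.67 ≈ 472; y = 320 + 2 × 435.33 ≈ 1191.

(472, 1191)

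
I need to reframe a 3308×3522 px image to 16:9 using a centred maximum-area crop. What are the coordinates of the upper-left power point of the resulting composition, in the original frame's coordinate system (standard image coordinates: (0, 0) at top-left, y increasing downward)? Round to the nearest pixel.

x = 1103 px, y = 1451 px

3308/3522 < 16/9, so the 16:9 crop keeps the full width 3308 and trims height to 3308 × 9/16 = 1860.75 px.
Top offset = (3522 − 1860.75)/2 = 830.62 px; left offset = 0.
Upper-left is one-third across and one-third down within the crop:
x = 0.00 + 1 × 3308.00/3 ≈ 1103; y = 830.62 + 1 × 1860.75/3 ≈ 1451.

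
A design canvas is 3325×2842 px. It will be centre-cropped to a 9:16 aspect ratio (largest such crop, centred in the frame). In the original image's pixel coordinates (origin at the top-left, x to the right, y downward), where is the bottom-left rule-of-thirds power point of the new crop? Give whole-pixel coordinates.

3325/2842 > 9/16, so the 9:16 crop keeps the full height 2842 and trims width to 2842 × 9/16 = 1598.62 px.
Left offset = (3325 − 1598.62)/2 = 863.19 px; top offset = 0.
Bottom-left is one-third across and two-thirds down within the crop:
x = 863.19 + 1 × 1598.62/3 ≈ 1396; y = 0.00 + 2 × 2842.00/3 ≈ 1895.

(1396, 1895)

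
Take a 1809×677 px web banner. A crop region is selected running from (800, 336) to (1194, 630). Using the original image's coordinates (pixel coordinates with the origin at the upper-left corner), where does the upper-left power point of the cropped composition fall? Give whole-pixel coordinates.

Crop width = 1194 − 800 = 394 px; one third is 131.33 px.
Crop height = 630 − 336 = 294 px; one third is 98.00 px.
The upper-left point is one-third across and one-third down within the crop:
x = 800 + 1 × 131.33 ≈ 931; y = 336 + 1 × 98.00 ≈ 434.

x = 931 px, y = 434 px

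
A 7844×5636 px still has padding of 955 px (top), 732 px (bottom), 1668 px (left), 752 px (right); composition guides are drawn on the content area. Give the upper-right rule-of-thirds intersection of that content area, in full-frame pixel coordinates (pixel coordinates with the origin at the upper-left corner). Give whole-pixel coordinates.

(5284, 2271)

Content width = 7844 − 1668 − 752 = 5424 px; content height = 5636 − 955 − 732 = 3949 px.
Upper-right is two-thirds across and one-third down within the content area.
x = 1668 + 2 × 5424/3 = 1668 + 3616.00 ≈ 5284
y = 955 + 1 × 3949/3 = 955 + 1316.33 ≈ 2271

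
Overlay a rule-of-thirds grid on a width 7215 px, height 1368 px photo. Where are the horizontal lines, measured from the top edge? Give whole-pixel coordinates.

456 px and 912 px

1368 / 3 = 456, so the horizontal lines sit at one and two thirds of 1368.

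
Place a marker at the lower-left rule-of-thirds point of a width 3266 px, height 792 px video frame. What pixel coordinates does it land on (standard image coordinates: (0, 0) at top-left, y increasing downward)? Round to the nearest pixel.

The lower-left point sits one-third of the way across and two-thirds of the way down.
x = 1 × 3266/3 ≈ 1089; y = 2 × 792/3 ≈ 528.

x = 1089 px, y = 528 px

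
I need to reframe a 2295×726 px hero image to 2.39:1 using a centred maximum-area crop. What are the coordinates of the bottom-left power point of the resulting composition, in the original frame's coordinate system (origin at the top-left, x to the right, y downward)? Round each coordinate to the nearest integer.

2295/726 > 2.39/1, so the 2.39:1 crop keeps the full height 726 and trims width to 726 × 2.39/1 = 1735.14 px.
Left offset = (2295 − 1735.14)/2 = 279.93 px; top offset = 0.
Bottom-left is one-third across and two-thirds down within the crop:
x = 279.93 + 1 × 1735.14/3 ≈ 858; y = 0.00 + 2 × 726.00/3 ≈ 484.

x = 858 px, y = 484 px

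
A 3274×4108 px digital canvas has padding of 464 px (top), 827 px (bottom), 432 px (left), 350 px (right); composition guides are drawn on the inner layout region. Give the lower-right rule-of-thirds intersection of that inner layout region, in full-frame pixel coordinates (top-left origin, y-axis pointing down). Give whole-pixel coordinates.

Content width = 3274 − 432 − 350 = 2492 px; content height = 4108 − 464 − 827 = 2817 px.
Lower-right is two-thirds across and two-thirds down within the inner layout region.
x = 432 + 2 × 2492/3 = 432 + 1661.33 ≈ 2093
y = 464 + 2 × 2817/3 = 464 + 1878.00 ≈ 2342

x = 2093 px, y = 2342 px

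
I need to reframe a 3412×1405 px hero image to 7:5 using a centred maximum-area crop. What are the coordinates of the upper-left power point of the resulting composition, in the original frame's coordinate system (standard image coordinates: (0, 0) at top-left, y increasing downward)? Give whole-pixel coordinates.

3412/1405 > 7/5, so the 7:5 crop keeps the full height 1405 and trims width to 1405 × 7/5 = 1967.00 px.
Left offset = (3412 − 1967.00)/2 = 722.50 px; top offset = 0.
Upper-left is one-third across and one-third down within the crop:
x = 722.50 + 1 × 1967.00/3 ≈ 1378; y = 0.00 + 1 × 1405.00/3 ≈ 468.

x = 1378 px, y = 468 px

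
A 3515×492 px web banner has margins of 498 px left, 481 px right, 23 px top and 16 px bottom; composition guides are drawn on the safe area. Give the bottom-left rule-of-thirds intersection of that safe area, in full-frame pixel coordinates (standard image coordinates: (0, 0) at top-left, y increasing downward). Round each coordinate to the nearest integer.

Content width = 3515 − 498 − 481 = 2536 px; content height = 492 − 23 − 16 = 453 px.
Bottom-left is one-third across and two-thirds down within the safe area.
x = 498 + 1 × 2536/3 = 498 + 845.33 ≈ 1343
y = 23 + 2 × 453/3 = 23 + 302.00 ≈ 325

(1343, 325)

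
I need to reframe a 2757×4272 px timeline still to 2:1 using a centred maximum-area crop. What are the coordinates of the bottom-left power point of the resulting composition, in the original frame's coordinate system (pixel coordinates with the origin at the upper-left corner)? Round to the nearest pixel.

(919, 2366)

2757/4272 < 2/1, so the 2:1 crop keeps the full width 2757 and trims height to 2757 × 1/2 = 1378.50 px.
Top offset = (4272 − 1378.50)/2 = 1446.75 px; left offset = 0.
Bottom-left is one-third across and two-thirds down within the crop:
x = 0.00 + 1 × 2757.00/3 ≈ 919; y = 1446.75 + 2 × 1378.50/3 ≈ 2366.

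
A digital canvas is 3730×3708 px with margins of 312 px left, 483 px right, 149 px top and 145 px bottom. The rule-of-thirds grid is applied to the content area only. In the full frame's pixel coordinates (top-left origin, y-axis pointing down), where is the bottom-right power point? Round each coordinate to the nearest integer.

(2269, 2425)

Content width = 3730 − 312 − 483 = 2935 px; content height = 3708 − 149 − 145 = 3414 px.
Bottom-right is two-thirds across and two-thirds down within the content area.
x = 312 + 2 × 2935/3 = 312 + 1956.67 ≈ 2269
y = 149 + 2 × 3414/3 = 149 + 2276.00 ≈ 2425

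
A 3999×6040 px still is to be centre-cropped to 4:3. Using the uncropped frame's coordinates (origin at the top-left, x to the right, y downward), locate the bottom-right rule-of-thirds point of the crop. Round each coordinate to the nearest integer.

(2666, 3520)

3999/6040 < 4/3, so the 4:3 crop keeps the full width 3999 and trims height to 3999 × 3/4 = 2999.25 px.
Top offset = (6040 − 2999.25)/2 = 1520.38 px; left offset = 0.
Bottom-right is two-thirds across and two-thirds down within the crop:
x = 0.00 + 2 × 3999.00/3 ≈ 2666; y = 1520.38 + 2 × 2999.25/3 ≈ 3520.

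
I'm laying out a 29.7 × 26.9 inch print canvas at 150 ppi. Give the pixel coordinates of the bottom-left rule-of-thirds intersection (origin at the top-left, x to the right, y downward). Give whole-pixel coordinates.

In pixels the canvas is 29.7 × 150 = 4455 wide and 26.9 × 150 = 4035 tall.
The bottom-left point is one-third across and two-thirds down:
x = 1 × 4455/3 ≈ 1485; y = 2 × 4035/3 ≈ 2690.

x = 1485 px, y = 2690 px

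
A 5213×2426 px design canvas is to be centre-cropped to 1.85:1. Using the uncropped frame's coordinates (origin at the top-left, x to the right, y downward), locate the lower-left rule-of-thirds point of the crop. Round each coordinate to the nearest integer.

(1858, 1617)

5213/2426 > 1.85/1, so the 1.85:1 crop keeps the full height 2426 and trims width to 2426 × 1.85/1 = 4488.10 px.
Left offset = (5213 − 4488.10)/2 = 362.45 px; top offset = 0.
Lower-left is one-third across and two-thirds down within the crop:
x = 362.45 + 1 × 4488.10/3 ≈ 1858; y = 0.00 + 2 × 2426.00/3 ≈ 1617.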